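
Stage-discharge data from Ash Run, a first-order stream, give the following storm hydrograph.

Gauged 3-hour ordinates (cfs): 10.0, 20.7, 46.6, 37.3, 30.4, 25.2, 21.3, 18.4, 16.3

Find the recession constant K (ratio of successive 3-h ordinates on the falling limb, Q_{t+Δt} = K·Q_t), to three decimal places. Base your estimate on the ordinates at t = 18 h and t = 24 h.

K ≈ 0.875

Using the recession-limb readings at t = 18 h and t = 24 h: Q falls from 21.3 to 16.3 cfs over 2 intervals.
K = (Q₂/Q₁)^(1/2) = (16.3/21.3)^(1/2) = 0.875.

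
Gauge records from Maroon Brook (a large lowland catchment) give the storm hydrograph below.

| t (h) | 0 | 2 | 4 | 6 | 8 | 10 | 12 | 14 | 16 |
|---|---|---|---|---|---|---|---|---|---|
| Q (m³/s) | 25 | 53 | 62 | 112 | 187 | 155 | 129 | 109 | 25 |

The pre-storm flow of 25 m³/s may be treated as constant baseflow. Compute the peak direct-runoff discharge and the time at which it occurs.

Q_p = 162.0 m³/s at t = 8 h

Subtracting baseflow gives direct-runoff ordinates: 0.0, 28.0, 37.0, 87.0, 162.0, 130.0, 104.0, 84.0, 0.0 m³/s.
The maximum is 162.0 m³/s, occurring at the reading for t = 8 h.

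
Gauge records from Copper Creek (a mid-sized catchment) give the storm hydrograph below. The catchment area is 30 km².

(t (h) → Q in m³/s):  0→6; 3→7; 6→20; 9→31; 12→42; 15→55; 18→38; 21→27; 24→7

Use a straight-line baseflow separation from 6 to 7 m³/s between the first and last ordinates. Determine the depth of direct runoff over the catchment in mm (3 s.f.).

d ≈ 62.8 mm

Direct runoff: 0.00, 0.88, 13.75, 24.62, 35.50, 48.38, 31.25, 20.12, 0.00 m³/s; ΣQ_DR = 174.5 m³/s.
V = ΣQ_DR · Δt = 174.5 × 10800 s = 1.885 × 10^6 m³.
Over A = 30 km², depth = V / A = 62.8 mm.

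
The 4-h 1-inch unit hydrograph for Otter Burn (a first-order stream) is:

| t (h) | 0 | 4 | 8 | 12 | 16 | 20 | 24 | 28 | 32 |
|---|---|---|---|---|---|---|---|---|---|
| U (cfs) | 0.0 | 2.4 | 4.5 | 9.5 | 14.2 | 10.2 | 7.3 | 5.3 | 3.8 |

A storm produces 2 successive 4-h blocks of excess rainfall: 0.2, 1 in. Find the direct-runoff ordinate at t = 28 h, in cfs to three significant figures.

By discrete convolution, Q_j = Σ (P_i / 1 in) · U_{j−i}.
At t = 28 h (j=7): Q = (0.2/1)·5.3 + (1/1)·7.3 = 8.36 cfs.

Q ≈ 8.36 cfs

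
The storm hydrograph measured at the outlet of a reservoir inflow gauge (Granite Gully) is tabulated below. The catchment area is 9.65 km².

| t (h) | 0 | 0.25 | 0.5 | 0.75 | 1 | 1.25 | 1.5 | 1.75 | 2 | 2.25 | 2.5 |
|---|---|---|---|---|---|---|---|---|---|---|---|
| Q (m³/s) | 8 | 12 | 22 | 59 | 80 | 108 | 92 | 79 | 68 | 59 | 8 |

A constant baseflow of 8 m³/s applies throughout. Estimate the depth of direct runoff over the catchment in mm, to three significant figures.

d ≈ 47.3 mm

Direct runoff: 0.0, 4.0, 14.0, 51.0, 72.0, 100.0, 84.0, 71.0, 60.0, 51.0, 0.0 m³/s; ΣQ_DR = 507.0 m³/s.
V = ΣQ_DR · Δt = 507.0 × 900 s = 4.563 × 10^5 m³.
Over A = 9.65 km², depth = V / A = 47.3 mm.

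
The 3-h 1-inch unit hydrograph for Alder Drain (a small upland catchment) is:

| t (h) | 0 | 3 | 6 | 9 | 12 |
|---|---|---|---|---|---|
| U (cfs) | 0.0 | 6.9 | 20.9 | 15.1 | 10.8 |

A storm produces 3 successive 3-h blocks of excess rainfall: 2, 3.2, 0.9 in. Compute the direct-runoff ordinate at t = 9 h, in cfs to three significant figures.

Q ≈ 103 cfs

By discrete convolution, Q_j = Σ (P_i / 1 in) · U_{j−i}.
At t = 9 h (j=3): Q = (2/1)·15.1 + (3.2/1)·20.9 + (0.9/1)·6.9 = 103 cfs.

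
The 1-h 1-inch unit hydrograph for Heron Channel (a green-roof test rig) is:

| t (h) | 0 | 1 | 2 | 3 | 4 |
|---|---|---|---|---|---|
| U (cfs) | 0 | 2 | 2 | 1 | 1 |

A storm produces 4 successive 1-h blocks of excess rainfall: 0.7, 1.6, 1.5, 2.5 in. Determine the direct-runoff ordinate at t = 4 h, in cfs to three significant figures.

Q ≈ 10.3 cfs

By discrete convolution, Q_j = Σ (P_i / 1 in) · U_{j−i}.
At t = 4 h (j=4): Q = (0.7/1)·1 + (1.6/1)·1 + (1.5/1)·2 + (2.5/1)·2 = 10.3 cfs.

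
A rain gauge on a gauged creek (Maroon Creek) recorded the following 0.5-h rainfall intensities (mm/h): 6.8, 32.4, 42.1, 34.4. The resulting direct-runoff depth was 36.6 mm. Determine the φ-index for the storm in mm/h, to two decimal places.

Only the 3 blocks with intensity above φ contribute runoff: 32.4, 42.1, 34.4 mm/h.
Σ(I−φ)·Δt = d  ⇒  (32.4+42.1+34.4 − 3φ)·0.5 = 36.6
φ = (108.9 − 36.6/0.5) / 3 = 11.90 mm/h.

φ ≈ 11.90 mm/h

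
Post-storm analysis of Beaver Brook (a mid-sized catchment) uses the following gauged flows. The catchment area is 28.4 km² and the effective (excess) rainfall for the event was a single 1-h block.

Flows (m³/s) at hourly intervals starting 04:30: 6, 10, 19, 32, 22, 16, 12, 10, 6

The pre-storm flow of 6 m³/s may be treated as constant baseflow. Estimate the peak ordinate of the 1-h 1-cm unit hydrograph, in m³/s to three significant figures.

U_p ≈ 26.0 m³/s

Direct runoff: 0.0, 4.0, 13.0, 26.0, 16.0, 10.0, 6.0, 4.0, 0.0 m³/s; ΣQ_DR = 79.00 m³/s, peak = 26.0 m³/s.
Runoff depth d = ΣQ_DR·Δt / A = 79.00 × 3600 / (28.4 km²) = 10.01 mm.
The 1-cm UH is the DRH scaled by (10 mm)/d, so U_p = 26.0 × 10/10.01 = 26.0 m³/s.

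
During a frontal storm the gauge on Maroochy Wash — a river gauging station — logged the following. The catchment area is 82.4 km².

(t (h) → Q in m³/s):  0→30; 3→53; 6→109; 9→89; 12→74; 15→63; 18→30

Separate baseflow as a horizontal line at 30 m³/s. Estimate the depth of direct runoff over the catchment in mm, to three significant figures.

d ≈ 31.2 mm

Direct runoff: 0.0, 23.0, 79.0, 59.0, 44.0, 33.0, 0.0 m³/s; ΣQ_DR = 238.0 m³/s.
V = ΣQ_DR · Δt = 238.0 × 10800 s = 2.570 × 10^6 m³.
Over A = 82.4 km², depth = V / A = 31.2 mm.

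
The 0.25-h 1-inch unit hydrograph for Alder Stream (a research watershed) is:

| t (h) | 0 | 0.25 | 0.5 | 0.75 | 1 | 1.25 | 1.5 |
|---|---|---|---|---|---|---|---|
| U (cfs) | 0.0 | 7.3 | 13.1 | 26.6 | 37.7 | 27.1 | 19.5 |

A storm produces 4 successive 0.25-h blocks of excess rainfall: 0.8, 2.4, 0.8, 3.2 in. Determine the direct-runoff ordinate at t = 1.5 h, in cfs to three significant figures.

Q ≈ 196 cfs

By discrete convolution, Q_j = Σ (P_i / 1 in) · U_{j−i}.
At t = 1.5 h (j=6): Q = (0.8/1)·19.5 + (2.4/1)·27.1 + (0.8/1)·37.7 + (3.2/1)·26.6 = 196 cfs.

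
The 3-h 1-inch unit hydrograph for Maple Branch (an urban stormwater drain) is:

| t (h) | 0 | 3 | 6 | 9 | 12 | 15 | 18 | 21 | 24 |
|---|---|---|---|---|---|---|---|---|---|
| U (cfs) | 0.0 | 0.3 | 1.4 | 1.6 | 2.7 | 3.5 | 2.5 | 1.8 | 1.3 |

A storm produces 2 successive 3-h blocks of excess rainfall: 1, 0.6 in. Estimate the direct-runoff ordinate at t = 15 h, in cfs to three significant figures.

By discrete convolution, Q_j = Σ (P_i / 1 in) · U_{j−i}.
At t = 15 h (j=5): Q = (1/1)·3.5 + (0.6/1)·2.7 = 5.12 cfs.

Q ≈ 5.12 cfs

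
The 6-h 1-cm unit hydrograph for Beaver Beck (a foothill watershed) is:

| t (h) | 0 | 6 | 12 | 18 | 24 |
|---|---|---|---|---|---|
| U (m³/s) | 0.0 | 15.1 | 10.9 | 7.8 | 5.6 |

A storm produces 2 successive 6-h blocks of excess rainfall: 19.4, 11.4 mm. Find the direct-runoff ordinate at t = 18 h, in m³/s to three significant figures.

Q ≈ 27.6 m³/s

By discrete convolution, Q_j = Σ (P_i / 10 mm) · U_{j−i}.
At t = 18 h (j=3): Q = (19.4/10)·7.8 + (11.4/10)·10.9 = 27.6 m³/s.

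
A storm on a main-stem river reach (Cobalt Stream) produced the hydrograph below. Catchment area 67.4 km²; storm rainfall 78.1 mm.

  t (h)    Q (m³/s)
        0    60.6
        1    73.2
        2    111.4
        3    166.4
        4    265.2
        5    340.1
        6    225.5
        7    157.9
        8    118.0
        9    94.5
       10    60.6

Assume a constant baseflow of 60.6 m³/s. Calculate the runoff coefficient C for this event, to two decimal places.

ΣQ_DR = 1007 m³/s; V = ΣQ_DR·Δt = 3.624 × 10^6 m³.
Runoff depth d = V / A = 53.78 mm.
C = d / P = 53.78 / 78.1 = 0.69.

C ≈ 0.69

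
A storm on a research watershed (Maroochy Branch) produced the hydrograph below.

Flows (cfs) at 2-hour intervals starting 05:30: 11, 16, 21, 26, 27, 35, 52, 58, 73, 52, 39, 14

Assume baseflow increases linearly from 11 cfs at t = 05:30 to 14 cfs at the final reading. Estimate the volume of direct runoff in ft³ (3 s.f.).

Direct-runoff ordinates (Q − Q_b): 0.00, 4.73, 9.45, 14.18, 14.91, 22.64, 39.36, 45.09, 59.82, 38.55, 25.27, 0.00 cfs.
ΣQ_DR = 274.0 cfs.
With Δt = 2 h = 7200 s, V = ΣQ_DR · Δt = 274.0 × 7200 = 1.97 × 10^6 ft³.

V ≈ 1.97 × 10^6 ft³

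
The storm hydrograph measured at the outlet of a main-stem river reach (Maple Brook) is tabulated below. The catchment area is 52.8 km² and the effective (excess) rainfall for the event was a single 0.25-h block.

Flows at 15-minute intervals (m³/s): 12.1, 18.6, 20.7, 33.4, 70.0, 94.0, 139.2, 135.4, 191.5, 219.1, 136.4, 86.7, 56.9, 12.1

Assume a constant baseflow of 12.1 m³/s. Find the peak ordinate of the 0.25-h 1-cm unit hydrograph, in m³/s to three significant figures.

U_p ≈ 115 m³/s

Direct runoff: 0.0, 6.5, 8.6, 21.3, 57.9, 81.9, 127.1, 123.3, 179.4, 207.0, 124.3, 74.6, 44.8, 0.0 m³/s; ΣQ_DR = 1057 m³/s, peak = 207.0 m³/s.
Runoff depth d = ΣQ_DR·Δt / A = 1057 × 900 / (52.8 km²) = 18.01 mm.
The 1-cm UH is the DRH scaled by (10 mm)/d, so U_p = 207.0 × 10/18.01 = 115 m³/s.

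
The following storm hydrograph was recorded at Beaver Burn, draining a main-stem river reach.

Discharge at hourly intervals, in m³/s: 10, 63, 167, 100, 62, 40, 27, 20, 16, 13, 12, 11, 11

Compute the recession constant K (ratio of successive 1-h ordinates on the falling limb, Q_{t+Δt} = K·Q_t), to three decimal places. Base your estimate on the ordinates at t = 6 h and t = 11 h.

K ≈ 0.836

Using the recession-limb readings at t = 6 h and t = 11 h: Q falls from 27 to 11 m³/s over 5 intervals.
K = (Q₂/Q₁)^(1/5) = (11/27)^(1/5) = 0.836.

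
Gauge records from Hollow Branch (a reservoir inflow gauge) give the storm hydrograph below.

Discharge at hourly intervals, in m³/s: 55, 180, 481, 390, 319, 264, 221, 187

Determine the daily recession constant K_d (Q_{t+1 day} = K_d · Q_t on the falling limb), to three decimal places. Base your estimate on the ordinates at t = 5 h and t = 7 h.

K_d ≈ 0.016

Between t = 5 h and t = 7 h the flow falls from 264 to 187 m³/s over 2×1 h = 2 h.
Per-interval ratio K = (187/264)^(1/2) = 0.8416; K_d = K^(24/1) = 0.016.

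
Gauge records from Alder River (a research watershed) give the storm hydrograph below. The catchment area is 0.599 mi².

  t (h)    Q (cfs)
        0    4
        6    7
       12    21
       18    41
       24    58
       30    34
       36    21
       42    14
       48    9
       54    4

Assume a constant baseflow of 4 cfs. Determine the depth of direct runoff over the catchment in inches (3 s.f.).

d ≈ 2.69 in

Direct runoff: 0.0, 3.0, 17.0, 37.0, 54.0, 30.0, 17.0, 10.0, 5.0, 0.0 cfs; ΣQ_DR = 173.0 cfs.
V = ΣQ_DR · Δt = 173.0 × 21600 s = 3.737 × 10^6 ft³.
Over A = 0.599 mi², depth = V / A = 2.69 in.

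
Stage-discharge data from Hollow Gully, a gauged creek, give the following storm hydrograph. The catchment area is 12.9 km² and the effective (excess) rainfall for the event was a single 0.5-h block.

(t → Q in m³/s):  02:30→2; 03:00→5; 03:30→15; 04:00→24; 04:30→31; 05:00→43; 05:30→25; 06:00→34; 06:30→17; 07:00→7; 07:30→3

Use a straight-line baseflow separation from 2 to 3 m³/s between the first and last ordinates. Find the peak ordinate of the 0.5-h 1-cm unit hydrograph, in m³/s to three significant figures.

Direct runoff: 0.00, 2.90, 12.80, 21.70, 28.60, 40.50, 22.40, 31.30, 14.20, 4.10, 0.00 m³/s; ΣQ_DR = 178.5 m³/s, peak = 40.50 m³/s.
Runoff depth d = ΣQ_DR·Δt / A = 178.5 × 1800 / (12.9 km²) = 24.91 mm.
The 1-cm UH is the DRH scaled by (10 mm)/d, so U_p = 40.50 × 10/24.91 = 16.3 m³/s.

U_p ≈ 16.3 m³/s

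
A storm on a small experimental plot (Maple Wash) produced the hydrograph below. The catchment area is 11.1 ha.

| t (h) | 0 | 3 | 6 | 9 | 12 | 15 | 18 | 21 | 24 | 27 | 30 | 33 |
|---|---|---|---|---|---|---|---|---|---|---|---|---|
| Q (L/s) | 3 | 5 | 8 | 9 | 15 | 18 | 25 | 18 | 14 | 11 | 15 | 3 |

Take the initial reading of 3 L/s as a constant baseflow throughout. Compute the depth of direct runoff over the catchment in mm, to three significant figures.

Direct runoff: 0.0, 2.0, 5.0, 6.0, 12.0, 15.0, 22.0, 15.0, 11.0, 8.0, 12.0, 0.0 L/s; ΣQ_DR = 108.0 L/s.
V = ΣQ_DR · Δt = 108.0 × 10800 s = 1.166 × 10^6 L.
Over A = 11.1 ha, depth = V / A = 10.5 mm.

d ≈ 10.5 mm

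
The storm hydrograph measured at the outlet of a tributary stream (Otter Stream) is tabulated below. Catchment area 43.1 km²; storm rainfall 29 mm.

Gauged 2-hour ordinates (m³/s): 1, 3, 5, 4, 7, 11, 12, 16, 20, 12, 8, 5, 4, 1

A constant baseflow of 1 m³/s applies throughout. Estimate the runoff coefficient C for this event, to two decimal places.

C ≈ 0.55

ΣQ_DR = 95.00 m³/s; V = ΣQ_DR·Δt = 6.840 × 10^5 m³.
Runoff depth d = V / A = 15.87 mm.
C = d / P = 15.87 / 29 = 0.55.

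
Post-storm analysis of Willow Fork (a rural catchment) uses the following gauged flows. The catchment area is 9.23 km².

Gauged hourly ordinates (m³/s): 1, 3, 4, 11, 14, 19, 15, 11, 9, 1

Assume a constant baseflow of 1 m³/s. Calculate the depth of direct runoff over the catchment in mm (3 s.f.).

d ≈ 30.4 mm

Direct runoff: 0.0, 2.0, 3.0, 10.0, 13.0, 18.0, 14.0, 10.0, 8.0, 0.0 m³/s; ΣQ_DR = 78.00 m³/s.
V = ΣQ_DR · Δt = 78.00 × 3600 s = 2.808 × 10^5 m³.
Over A = 9.23 km², depth = V / A = 30.4 mm.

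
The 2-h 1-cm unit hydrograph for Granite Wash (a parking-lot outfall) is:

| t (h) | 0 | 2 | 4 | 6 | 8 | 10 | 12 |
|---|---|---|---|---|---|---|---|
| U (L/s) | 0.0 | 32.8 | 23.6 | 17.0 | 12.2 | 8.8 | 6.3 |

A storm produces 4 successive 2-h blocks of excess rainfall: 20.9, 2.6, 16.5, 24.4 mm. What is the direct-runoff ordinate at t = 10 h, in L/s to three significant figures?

Q ≈ 107 L/s

By discrete convolution, Q_j = Σ (P_i / 10 mm) · U_{j−i}.
At t = 10 h (j=5): Q = (20.9/10)·8.8 + (2.6/10)·12.2 + (16.5/10)·17.0 + (24.4/10)·23.6 = 107 L/s.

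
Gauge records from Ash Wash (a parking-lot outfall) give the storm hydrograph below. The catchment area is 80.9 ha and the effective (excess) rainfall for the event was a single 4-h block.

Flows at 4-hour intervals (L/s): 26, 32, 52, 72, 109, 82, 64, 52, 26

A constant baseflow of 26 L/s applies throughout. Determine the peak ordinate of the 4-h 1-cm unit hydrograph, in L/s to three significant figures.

Direct runoff: 0.0, 6.0, 26.0, 46.0, 83.0, 56.0, 38.0, 26.0, 0.0 L/s; ΣQ_DR = 281.0 L/s, peak = 83.0 L/s.
Runoff depth d = ΣQ_DR·Δt / A = 281.0 × 14400 / (80.9 ha) = 5.002 mm.
The 1-cm UH is the DRH scaled by (10 mm)/d, so U_p = 83.0 × 10/5.002 = 166 L/s.

U_p ≈ 166 L/s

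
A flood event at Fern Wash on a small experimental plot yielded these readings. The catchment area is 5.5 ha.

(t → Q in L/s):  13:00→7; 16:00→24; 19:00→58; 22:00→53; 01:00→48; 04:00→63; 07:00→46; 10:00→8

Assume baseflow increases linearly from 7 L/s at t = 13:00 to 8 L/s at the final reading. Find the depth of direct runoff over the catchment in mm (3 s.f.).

Direct runoff: 0.00, 16.86, 50.71, 45.57, 40.43, 55.29, 38.14, 0.00 L/s; ΣQ_DR = 247.0 L/s.
V = ΣQ_DR · Δt = 247.0 × 10800 s = 2.668 × 10^6 L.
Over A = 5.5 ha, depth = V / A = 48.5 mm.

d ≈ 48.5 mm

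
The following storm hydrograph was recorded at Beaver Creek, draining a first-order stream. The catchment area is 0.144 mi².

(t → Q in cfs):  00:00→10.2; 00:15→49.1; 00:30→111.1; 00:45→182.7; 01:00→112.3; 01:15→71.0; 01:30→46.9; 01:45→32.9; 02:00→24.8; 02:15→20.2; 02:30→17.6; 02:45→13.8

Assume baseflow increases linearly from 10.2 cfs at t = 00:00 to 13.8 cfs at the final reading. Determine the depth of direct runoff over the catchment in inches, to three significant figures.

Direct runoff: 0.00, 38.57, 100.25, 171.52, 100.79, 59.16, 34.74, 20.41, 11.98, 7.05, 4.13, 0.00 cfs; ΣQ_DR = 548.6 cfs.
V = ΣQ_DR · Δt = 548.6 × 900 s = 4.937 × 10^5 ft³.
Over A = 0.144 mi², depth = V / A = 1.48 in.

d ≈ 1.48 in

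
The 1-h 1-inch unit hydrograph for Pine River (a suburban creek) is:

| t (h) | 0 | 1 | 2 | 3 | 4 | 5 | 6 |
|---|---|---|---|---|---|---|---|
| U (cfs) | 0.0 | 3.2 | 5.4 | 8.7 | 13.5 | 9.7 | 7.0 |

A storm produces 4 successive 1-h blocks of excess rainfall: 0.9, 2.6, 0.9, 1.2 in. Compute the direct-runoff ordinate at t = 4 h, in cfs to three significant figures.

By discrete convolution, Q_j = Σ (P_i / 1 in) · U_{j−i}.
At t = 4 h (j=4): Q = (0.9/1)·13.5 + (2.6/1)·8.7 + (0.9/1)·5.4 + (1.2/1)·3.2 = 43.5 cfs.

Q ≈ 43.5 cfs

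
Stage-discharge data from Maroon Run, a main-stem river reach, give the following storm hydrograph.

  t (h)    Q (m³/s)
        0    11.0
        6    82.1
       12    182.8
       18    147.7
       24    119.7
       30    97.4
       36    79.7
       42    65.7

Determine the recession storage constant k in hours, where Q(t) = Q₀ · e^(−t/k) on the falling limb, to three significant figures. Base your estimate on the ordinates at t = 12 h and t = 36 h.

k ≈ 28.9 h

On the falling limb, Q drops from 182.8 to 79.7 m³/s between t = 12 h and t = 36 h (Δt = 24 h).
k = −Δt / ln(Q₂/Q₁) = −24 / ln(79.7/182.8) = 28.9 h.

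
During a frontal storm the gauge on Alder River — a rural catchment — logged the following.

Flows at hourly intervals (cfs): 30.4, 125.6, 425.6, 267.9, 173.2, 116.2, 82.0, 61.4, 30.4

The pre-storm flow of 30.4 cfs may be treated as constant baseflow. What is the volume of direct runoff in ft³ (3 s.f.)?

V ≈ 3.74 × 10^6 ft³

Direct-runoff ordinates (Q − Q_b): 0.0, 95.2, 395.2, 237.5, 142.8, 85.8, 51.6, 31.0, 0.0 cfs.
ΣQ_DR = 1039 cfs.
With Δt = 1 h = 3600 s, V = ΣQ_DR · Δt = 1039 × 3600 = 3.74 × 10^6 ft³.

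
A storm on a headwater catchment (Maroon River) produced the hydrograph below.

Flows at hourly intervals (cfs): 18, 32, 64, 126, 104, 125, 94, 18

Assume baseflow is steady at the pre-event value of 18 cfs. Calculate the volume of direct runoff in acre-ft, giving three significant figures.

Direct-runoff ordinates (Q − Q_b): 0.0, 14.0, 46.0, 108.0, 86.0, 107.0, 76.0, 0.0 cfs.
ΣQ_DR = 437.0 cfs.
With Δt = 1 h = 3600 s, V = ΣQ_DR · Δt = 437.0 × 3600 = 1.57 × 10^6 ft³ = 36.1 acre-ft.

V ≈ 36.1 acre-ft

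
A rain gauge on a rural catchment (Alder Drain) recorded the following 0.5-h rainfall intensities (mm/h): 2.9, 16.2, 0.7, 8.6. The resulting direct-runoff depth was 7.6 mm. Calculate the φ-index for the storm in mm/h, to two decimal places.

Only the 2 blocks with intensity above φ contribute runoff: 16.2, 8.6 mm/h.
Σ(I−φ)·Δt = d  ⇒  (16.2+8.6 − 2φ)·0.5 = 7.6
φ = (24.80 − 7.6/0.5) / 2 = 4.80 mm/h.

φ ≈ 4.80 mm/h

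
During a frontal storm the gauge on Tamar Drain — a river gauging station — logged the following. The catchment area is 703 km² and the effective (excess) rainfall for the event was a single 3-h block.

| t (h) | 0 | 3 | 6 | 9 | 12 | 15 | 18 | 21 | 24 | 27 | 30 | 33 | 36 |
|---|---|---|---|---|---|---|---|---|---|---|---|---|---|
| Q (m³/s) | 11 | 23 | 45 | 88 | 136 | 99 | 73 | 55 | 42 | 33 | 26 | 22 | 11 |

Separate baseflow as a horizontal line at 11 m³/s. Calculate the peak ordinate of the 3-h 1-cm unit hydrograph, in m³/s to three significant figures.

Direct runoff: 0.0, 12.0, 34.0, 77.0, 125.0, 88.0, 62.0, 44.0, 31.0, 22.0, 15.0, 11.0, 0.0 m³/s; ΣQ_DR = 521.0 m³/s, peak = 125.0 m³/s.
Runoff depth d = ΣQ_DR·Δt / A = 521.0 × 10800 / (703 km²) = 8.004 mm.
The 1-cm UH is the DRH scaled by (10 mm)/d, so U_p = 125.0 × 10/8.004 = 156 m³/s.

U_p ≈ 156 m³/s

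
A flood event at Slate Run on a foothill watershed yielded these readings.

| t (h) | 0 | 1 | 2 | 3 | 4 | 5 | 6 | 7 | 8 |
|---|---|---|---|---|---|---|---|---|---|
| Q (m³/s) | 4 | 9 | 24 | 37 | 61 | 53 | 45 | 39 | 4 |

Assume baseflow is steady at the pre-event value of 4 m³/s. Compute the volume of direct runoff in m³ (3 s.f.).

V ≈ 8.64 × 10^5 m³

Direct-runoff ordinates (Q − Q_b): 0.0, 5.0, 20.0, 33.0, 57.0, 49.0, 41.0, 35.0, 0.0 m³/s.
ΣQ_DR = 240.0 m³/s.
With Δt = 1 h = 3600 s, V = ΣQ_DR · Δt = 240.0 × 3600 = 8.64 × 10^5 m³.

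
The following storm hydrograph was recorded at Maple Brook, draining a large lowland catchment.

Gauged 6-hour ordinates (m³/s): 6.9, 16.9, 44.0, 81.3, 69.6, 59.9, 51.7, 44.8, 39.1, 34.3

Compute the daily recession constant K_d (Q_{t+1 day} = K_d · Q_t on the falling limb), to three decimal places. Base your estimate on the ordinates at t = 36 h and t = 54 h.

Between t = 36 h and t = 54 h the flow falls from 51.7 to 34.3 m³/s over 3×6 h = 18 h.
Per-interval ratio K = (34.3/51.7)^(1/3) = 0.8722; K_d = K^(24/6) = 0.579.

K_d ≈ 0.579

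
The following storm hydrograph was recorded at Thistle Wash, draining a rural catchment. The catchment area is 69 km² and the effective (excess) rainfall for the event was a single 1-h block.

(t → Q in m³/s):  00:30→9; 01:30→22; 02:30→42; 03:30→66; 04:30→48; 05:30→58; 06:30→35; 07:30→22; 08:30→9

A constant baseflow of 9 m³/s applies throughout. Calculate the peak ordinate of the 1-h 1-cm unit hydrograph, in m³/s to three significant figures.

U_p ≈ 47.5 m³/s

Direct runoff: 0.0, 13.0, 33.0, 57.0, 39.0, 49.0, 26.0, 13.0, 0.0 m³/s; ΣQ_DR = 230.0 m³/s, peak = 57.0 m³/s.
Runoff depth d = ΣQ_DR·Δt / A = 230.0 × 3600 / (69 km²) = 12.00 mm.
The 1-cm UH is the DRH scaled by (10 mm)/d, so U_p = 57.0 × 10/12.00 = 47.5 m³/s.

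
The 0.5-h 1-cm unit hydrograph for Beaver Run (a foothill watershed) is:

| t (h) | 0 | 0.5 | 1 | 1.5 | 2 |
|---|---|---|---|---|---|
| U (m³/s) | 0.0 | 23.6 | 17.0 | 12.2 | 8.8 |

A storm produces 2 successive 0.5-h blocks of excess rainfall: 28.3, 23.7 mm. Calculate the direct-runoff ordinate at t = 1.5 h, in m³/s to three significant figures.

Q ≈ 74.8 m³/s

By discrete convolution, Q_j = Σ (P_i / 10 mm) · U_{j−i}.
At t = 1.5 h (j=3): Q = (28.3/10)·12.2 + (23.7/10)·17.0 = 74.8 m³/s.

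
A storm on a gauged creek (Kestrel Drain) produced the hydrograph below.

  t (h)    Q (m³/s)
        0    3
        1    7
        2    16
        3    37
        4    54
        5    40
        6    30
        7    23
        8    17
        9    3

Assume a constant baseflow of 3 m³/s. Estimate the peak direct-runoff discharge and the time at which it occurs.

Subtracting baseflow gives direct-runoff ordinates: 0.0, 4.0, 13.0, 34.0, 51.0, 37.0, 27.0, 20.0, 14.0, 0.0 m³/s.
The maximum is 51.0 m³/s, occurring at the reading for t = 4 h.

Q_p = 51.0 m³/s at t = 4 h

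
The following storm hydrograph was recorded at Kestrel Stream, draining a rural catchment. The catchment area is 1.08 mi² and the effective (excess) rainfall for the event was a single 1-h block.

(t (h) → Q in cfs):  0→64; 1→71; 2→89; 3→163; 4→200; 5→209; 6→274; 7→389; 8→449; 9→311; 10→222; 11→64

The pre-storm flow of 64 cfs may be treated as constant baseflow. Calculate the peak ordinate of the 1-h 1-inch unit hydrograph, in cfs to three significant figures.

Direct runoff: 0.0, 7.0, 25.0, 99.0, 136.0, 145.0, 210.0, 325.0, 385.0, 247.0, 158.0, 0.0 cfs; ΣQ_DR = 1737 cfs, peak = 385.0 cfs.
Runoff depth d = ΣQ_DR·Δt / A = 1737 × 3600 / (1.08 mi²) = 2.492 in.
The 1-inch UH is the DRH scaled by (1 in)/d, so U_p = 385.0 × 1/2.492 = 154 cfs.

U_p ≈ 154 cfs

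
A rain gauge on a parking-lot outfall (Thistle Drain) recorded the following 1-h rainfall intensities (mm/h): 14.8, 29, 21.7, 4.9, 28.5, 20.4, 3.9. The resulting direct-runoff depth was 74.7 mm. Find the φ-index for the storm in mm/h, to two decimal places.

φ ≈ 7.94 mm/h

Only the 5 blocks with intensity above φ contribute runoff: 14.8, 29, 21.7, 28.5, 20.4 mm/h.
Σ(I−φ)·Δt = d  ⇒  (14.8+29+21.7+28.5+20.4 − 5φ)·1 = 74.7
φ = (114.4 − 74.7/1) / 5 = 7.94 mm/h.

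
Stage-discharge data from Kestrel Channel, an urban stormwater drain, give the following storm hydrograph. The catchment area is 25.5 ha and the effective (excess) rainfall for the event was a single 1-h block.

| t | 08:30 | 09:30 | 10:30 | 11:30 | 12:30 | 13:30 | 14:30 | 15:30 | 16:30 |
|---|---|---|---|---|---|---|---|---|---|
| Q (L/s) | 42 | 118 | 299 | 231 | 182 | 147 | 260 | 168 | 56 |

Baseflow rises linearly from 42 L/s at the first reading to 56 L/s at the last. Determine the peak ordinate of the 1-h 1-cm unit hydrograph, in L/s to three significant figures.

U_p ≈ 169 L/s

Direct runoff: 0.00, 74.25, 253.50, 183.75, 133.00, 96.25, 207.50, 113.75, 0.00 L/s; ΣQ_DR = 1062 L/s, peak = 253.50 L/s.
Runoff depth d = ΣQ_DR·Δt / A = 1062 × 3600 / (25.5 ha) = 14.99 mm.
The 1-cm UH is the DRH scaled by (10 mm)/d, so U_p = 253.50 × 10/14.99 = 169 L/s.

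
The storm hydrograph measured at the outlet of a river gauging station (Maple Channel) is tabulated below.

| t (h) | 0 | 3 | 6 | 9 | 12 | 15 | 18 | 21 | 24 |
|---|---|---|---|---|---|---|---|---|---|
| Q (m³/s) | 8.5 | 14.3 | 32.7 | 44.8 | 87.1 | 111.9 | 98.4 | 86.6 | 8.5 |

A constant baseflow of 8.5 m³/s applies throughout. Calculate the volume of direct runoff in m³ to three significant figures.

Direct-runoff ordinates (Q − Q_b): 0.0, 5.8, 24.2, 36.3, 78.6, 103.4, 89.9, 78.1, 0.0 m³/s.
ΣQ_DR = 416.3 m³/s.
With Δt = 3 h = 10800 s, V = ΣQ_DR · Δt = 416.3 × 10800 = 4.50 × 10^6 m³.

V ≈ 4.50 × 10^6 m³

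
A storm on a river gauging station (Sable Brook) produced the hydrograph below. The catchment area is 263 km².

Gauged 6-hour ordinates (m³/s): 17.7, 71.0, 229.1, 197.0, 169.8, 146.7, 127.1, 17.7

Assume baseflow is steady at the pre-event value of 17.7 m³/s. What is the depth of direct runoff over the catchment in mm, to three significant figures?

d ≈ 68.5 mm

Direct runoff: 0.0, 53.3, 211.4, 179.3, 152.1, 129.0, 109.4, 0.0 m³/s; ΣQ_DR = 834.5 m³/s.
V = ΣQ_DR · Δt = 834.5 × 21600 s = 1.803 × 10^7 m³.
Over A = 263 km², depth = V / A = 68.5 mm.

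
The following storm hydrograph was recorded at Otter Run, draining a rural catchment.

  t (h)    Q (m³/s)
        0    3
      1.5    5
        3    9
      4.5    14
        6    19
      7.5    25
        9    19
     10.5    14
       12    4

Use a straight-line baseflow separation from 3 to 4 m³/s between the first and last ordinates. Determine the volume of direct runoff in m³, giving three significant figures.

V ≈ 4.35 × 10^5 m³

Direct-runoff ordinates (Q − Q_b): 0.00, 1.88, 5.75, 10.62, 15.50, 21.38, 15.25, 10.12, 0.00 m³/s.
ΣQ_DR = 80.50 m³/s.
With Δt = 1.5 h = 5400 s, V = ΣQ_DR · Δt = 80.50 × 5400 = 4.35 × 10^5 m³.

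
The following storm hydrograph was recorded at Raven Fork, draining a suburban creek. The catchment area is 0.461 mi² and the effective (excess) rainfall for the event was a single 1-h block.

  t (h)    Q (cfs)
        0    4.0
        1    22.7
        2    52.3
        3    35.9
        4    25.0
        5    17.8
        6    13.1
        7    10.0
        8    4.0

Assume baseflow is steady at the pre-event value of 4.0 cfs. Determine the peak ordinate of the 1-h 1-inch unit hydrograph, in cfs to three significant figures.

Direct runoff: 0.0, 18.7, 48.3, 31.9, 21.0, 13.8, 9.1, 6.0, 0.0 cfs; ΣQ_DR = 148.8 cfs, peak = 48.3 cfs.
Runoff depth d = ΣQ_DR·Δt / A = 148.8 × 3600 / (0.461 mi²) = 0.5002 in.
The 1-inch UH is the DRH scaled by (1 in)/d, so U_p = 48.3 × 1/0.5002 = 96.6 cfs.

U_p ≈ 96.6 cfs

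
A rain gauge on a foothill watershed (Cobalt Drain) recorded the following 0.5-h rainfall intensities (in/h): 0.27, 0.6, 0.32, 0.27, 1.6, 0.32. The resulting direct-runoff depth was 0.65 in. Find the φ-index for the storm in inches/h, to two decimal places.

φ ≈ 0.45 in/h

Only the 2 blocks with intensity above φ contribute runoff: 0.6, 1.6 in/h.
Σ(I−φ)·Δt = d  ⇒  (0.6+1.6 − 2φ)·0.5 = 0.65
φ = (2.200 − 0.65/0.5) / 2 = 0.45 in/h.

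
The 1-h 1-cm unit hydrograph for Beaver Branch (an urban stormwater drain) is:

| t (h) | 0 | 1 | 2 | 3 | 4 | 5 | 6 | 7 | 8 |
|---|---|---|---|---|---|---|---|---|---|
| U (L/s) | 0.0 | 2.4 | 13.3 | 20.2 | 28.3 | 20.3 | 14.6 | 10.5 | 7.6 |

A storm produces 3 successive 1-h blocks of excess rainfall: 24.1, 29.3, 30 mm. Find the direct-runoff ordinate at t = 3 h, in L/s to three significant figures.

By discrete convolution, Q_j = Σ (P_i / 10 mm) · U_{j−i}.
At t = 3 h (j=3): Q = (24.1/10)·20.2 + (29.3/10)·13.3 + (30/10)·2.4 = 94.9 L/s.

Q ≈ 94.9 L/s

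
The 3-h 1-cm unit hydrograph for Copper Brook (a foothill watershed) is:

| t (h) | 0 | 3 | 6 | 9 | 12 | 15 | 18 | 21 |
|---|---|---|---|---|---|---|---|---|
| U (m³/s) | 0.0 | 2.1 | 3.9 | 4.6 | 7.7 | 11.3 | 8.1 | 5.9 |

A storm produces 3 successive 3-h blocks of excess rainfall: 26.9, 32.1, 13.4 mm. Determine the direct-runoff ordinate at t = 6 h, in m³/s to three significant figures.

Q ≈ 17.2 m³/s

By discrete convolution, Q_j = Σ (P_i / 10 mm) · U_{j−i}.
At t = 6 h (j=2): Q = (26.9/10)·3.9 + (32.1/10)·2.1 + (13.4/10)·0.0 = 17.2 m³/s.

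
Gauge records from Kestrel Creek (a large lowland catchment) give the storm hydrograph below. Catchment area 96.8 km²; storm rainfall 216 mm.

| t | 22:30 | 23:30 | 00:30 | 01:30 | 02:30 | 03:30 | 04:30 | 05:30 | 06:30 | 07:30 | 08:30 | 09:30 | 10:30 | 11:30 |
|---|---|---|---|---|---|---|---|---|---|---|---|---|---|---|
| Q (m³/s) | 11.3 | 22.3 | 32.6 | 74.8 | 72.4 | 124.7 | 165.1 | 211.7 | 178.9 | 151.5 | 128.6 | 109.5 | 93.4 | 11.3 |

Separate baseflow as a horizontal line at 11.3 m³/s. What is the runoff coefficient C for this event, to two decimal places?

ΣQ_DR = 1230 m³/s; V = ΣQ_DR·Δt = 4.428 × 10^6 m³.
Runoff depth d = V / A = 45.74 mm.
C = d / P = 45.74 / 216 = 0.21.

C ≈ 0.21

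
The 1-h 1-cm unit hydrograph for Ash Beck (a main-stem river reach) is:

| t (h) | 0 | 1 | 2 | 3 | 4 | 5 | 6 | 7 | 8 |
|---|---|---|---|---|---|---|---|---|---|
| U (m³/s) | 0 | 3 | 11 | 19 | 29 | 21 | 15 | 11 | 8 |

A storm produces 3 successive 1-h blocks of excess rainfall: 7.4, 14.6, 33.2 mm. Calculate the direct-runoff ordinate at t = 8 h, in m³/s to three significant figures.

By discrete convolution, Q_j = Σ (P_i / 10 mm) · U_{j−i}.
At t = 8 h (j=8): Q = (7.4/10)·8 + (14.6/10)·11 + (33.2/10)·15 = 71.8 m³/s.

Q ≈ 71.8 m³/s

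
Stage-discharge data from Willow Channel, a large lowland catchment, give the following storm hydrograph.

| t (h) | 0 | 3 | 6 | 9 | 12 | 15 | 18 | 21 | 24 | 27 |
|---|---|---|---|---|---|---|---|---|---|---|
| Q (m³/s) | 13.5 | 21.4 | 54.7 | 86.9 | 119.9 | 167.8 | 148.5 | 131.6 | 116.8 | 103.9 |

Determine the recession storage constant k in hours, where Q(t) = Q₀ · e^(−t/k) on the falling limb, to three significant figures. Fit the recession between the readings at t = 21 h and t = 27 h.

On the falling limb, Q drops from 131.6 to 103.9 m³/s between t = 21 h and t = 27 h (Δt = 6 h).
k = −Δt / ln(Q₂/Q₁) = −6 / ln(103.9/131.6) = 25.4 h.

k ≈ 25.4 h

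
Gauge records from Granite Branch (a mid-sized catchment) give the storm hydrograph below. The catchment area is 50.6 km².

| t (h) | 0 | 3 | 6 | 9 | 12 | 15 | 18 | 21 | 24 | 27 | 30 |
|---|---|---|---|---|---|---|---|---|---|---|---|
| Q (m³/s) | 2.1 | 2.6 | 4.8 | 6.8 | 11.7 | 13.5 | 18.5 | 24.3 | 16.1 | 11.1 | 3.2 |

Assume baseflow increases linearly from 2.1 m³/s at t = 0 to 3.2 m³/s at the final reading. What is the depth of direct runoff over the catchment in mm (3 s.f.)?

d ≈ 18.3 mm

Direct runoff: 0.00, 0.39, 2.48, 4.37, 9.16, 10.85, 15.74, 21.43, 13.12, 8.01, 0.00 m³/s; ΣQ_DR = 85.55 m³/s.
V = ΣQ_DR · Δt = 85.55 × 10800 s = 9.239 × 10^5 m³.
Over A = 50.6 km², depth = V / A = 18.3 mm.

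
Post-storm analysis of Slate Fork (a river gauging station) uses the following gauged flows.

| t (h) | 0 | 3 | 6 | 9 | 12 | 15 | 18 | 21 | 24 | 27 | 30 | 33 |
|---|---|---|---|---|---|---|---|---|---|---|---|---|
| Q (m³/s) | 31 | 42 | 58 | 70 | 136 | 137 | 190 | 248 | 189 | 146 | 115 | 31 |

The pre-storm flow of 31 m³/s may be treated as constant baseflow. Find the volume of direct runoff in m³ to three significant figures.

V ≈ 1.10 × 10^7 m³

Direct-runoff ordinates (Q − Q_b): 0.0, 11.0, 27.0, 39.0, 105.0, 106.0, 159.0, 217.0, 158.0, 115.0, 84.0, 0.0 m³/s.
ΣQ_DR = 1021 m³/s.
With Δt = 3 h = 10800 s, V = ΣQ_DR · Δt = 1021 × 10800 = 1.10 × 10^7 m³.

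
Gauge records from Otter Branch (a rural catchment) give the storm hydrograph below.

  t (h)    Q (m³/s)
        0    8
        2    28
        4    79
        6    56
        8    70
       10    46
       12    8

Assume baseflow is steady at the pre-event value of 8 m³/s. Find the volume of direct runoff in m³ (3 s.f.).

Direct-runoff ordinates (Q − Q_b): 0.0, 20.0, 71.0, 48.0, 62.0, 38.0, 0.0 m³/s.
ΣQ_DR = 239.0 m³/s.
With Δt = 2 h = 7200 s, V = ΣQ_DR · Δt = 239.0 × 7200 = 1.72 × 10^6 m³.

V ≈ 1.72 × 10^6 m³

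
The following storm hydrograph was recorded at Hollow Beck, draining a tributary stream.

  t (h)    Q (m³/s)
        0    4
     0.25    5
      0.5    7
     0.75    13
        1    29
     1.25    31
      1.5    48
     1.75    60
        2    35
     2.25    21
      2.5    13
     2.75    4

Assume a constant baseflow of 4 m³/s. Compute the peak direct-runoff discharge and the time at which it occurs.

Q_p = 56.0 m³/s at t = 1.75 h

Subtracting baseflow gives direct-runoff ordinates: 0.0, 1.0, 3.0, 9.0, 25.0, 27.0, 44.0, 56.0, 31.0, 17.0, 9.0, 0.0 m³/s.
The maximum is 56.0 m³/s, occurring at the reading for t = 1.75 h.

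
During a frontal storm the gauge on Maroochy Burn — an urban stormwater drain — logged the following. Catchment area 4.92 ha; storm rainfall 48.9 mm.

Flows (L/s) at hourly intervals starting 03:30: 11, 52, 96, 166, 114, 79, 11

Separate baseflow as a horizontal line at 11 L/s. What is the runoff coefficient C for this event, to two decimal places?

C ≈ 0.68

ΣQ_DR = 452.0 L/s; V = ΣQ_DR·Δt = 1.627 × 10^6 L.
Runoff depth d = V / A = 33.07 mm.
C = d / P = 33.07 / 48.9 = 0.68.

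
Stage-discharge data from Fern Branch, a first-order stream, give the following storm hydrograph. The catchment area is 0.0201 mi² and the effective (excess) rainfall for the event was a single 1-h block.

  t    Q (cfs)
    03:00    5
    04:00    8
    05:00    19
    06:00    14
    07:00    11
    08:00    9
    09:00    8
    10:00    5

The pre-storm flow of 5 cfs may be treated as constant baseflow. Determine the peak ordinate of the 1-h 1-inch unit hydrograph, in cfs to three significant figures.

U_p ≈ 4.66 cfs

Direct runoff: 0.0, 3.0, 14.0, 9.0, 6.0, 4.0, 3.0, 0.0 cfs; ΣQ_DR = 39.00 cfs, peak = 14.0 cfs.
Runoff depth d = ΣQ_DR·Δt / A = 39.00 × 3600 / (0.0201 mi²) = 3.007 in.
The 1-inch UH is the DRH scaled by (1 in)/d, so U_p = 14.0 × 1/3.007 = 4.66 cfs.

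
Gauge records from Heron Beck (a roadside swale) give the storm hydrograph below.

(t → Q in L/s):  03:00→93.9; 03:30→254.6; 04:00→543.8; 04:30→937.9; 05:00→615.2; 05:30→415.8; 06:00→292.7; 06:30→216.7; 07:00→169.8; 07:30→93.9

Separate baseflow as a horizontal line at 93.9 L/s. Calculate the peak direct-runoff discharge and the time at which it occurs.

Q_p = 844.0 L/s at t = 04:30

Subtracting baseflow gives direct-runoff ordinates: 0.0, 160.7, 449.9, 844.0, 521.3, 321.9, 198.8, 122.8, 75.9, 0.0 L/s.
The maximum is 844.0 L/s, occurring at the reading for t = 04:30.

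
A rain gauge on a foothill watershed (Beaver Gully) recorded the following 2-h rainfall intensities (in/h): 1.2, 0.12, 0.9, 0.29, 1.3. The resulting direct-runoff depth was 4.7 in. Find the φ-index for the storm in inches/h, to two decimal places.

Only the 3 blocks with intensity above φ contribute runoff: 1.2, 0.9, 1.3 in/h.
Σ(I−φ)·Δt = d  ⇒  (1.2+0.9+1.3 − 3φ)·2 = 4.7
φ = (3.400 − 4.7/2) / 3 = 0.35 in/h.

φ ≈ 0.35 in/h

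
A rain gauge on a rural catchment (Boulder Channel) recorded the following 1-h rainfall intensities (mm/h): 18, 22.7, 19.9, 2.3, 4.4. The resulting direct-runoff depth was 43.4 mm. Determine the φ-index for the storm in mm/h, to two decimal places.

φ ≈ 5.73 mm/h

Only the 3 blocks with intensity above φ contribute runoff: 18, 22.7, 19.9 mm/h.
Σ(I−φ)·Δt = d  ⇒  (18+22.7+19.9 − 3φ)·1 = 43.4
φ = (60.60 − 43.4/1) / 3 = 5.73 mm/h.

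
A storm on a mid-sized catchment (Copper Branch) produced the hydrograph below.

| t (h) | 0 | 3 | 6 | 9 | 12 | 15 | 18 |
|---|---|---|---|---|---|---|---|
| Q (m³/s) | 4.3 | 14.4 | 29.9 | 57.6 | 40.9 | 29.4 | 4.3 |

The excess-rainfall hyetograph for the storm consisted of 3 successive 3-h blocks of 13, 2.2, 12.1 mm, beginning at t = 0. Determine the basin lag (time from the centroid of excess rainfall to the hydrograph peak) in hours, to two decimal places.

Centroid of excess rainfall: t_c = Σ P_i·t̄_i / ΣP_i = 4.4011 h (block centres at 1.5, 4.5, 7.5 h).
Hydrograph peak occurs at t = 9 h, so basin lag t_L = 9 − 4.4011 = 4.60 h.

t_L ≈ 4.60 h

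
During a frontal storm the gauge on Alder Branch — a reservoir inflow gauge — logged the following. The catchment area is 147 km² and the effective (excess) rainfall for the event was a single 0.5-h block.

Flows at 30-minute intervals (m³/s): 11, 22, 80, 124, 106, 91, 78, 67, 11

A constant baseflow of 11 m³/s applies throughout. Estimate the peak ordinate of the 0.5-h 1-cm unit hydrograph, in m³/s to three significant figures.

Direct runoff: 0.0, 11.0, 69.0, 113.0, 95.0, 80.0, 67.0, 56.0, 0.0 m³/s; ΣQ_DR = 491.0 m³/s, peak = 113.0 m³/s.
Runoff depth d = ΣQ_DR·Δt / A = 491.0 × 1800 / (147 km²) = 6.012 mm.
The 1-cm UH is the DRH scaled by (10 mm)/d, so U_p = 113.0 × 10/6.012 = 188 m³/s.

U_p ≈ 188 m³/s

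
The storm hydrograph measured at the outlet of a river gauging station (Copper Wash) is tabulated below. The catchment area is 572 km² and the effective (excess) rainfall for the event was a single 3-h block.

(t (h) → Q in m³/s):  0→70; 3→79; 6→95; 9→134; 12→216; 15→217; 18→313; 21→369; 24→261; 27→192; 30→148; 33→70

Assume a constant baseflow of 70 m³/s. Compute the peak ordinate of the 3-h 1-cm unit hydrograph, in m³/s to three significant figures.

Direct runoff: 0.0, 9.0, 25.0, 64.0, 146.0, 147.0, 243.0, 299.0, 191.0, 122.0, 78.0, 0.0 m³/s; ΣQ_DR = 1324 m³/s, peak = 299.0 m³/s.
Runoff depth d = ΣQ_DR·Δt / A = 1324 × 10800 / (572 km²) = 25.00 mm.
The 1-cm UH is the DRH scaled by (10 mm)/d, so U_p = 299.0 × 10/25.00 = 120 m³/s.

U_p ≈ 120 m³/s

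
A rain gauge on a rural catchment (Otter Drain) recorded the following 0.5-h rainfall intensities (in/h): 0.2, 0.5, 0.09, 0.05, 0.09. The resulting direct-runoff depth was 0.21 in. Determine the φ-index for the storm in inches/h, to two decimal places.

φ ≈ 0.14 in/h

Only the 2 blocks with intensity above φ contribute runoff: 0.2, 0.5 in/h.
Σ(I−φ)·Δt = d  ⇒  (0.2+0.5 − 2φ)·0.5 = 0.21
φ = (0.7000 − 0.21/0.5) / 2 = 0.14 in/h.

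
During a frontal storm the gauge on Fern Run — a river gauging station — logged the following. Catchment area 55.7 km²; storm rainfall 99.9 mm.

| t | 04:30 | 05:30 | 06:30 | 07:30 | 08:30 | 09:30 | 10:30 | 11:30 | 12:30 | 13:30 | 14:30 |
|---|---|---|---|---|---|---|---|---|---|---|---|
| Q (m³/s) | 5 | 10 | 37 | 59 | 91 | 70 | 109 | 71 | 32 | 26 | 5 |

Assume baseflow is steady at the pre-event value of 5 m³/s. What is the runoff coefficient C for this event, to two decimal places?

C ≈ 0.30

ΣQ_DR = 460.0 m³/s; V = ΣQ_DR·Δt = 1.656 × 10^6 m³.
Runoff depth d = V / A = 29.73 mm.
C = d / P = 29.73 / 99.9 = 0.30.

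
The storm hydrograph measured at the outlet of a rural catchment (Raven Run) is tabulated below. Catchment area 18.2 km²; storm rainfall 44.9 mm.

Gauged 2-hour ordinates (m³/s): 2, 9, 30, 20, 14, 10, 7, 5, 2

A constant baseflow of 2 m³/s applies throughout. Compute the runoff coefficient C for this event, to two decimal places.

ΣQ_DR = 81.00 m³/s; V = ΣQ_DR·Δt = 5.832 × 10^5 m³.
Runoff depth d = V / A = 32.04 mm.
C = d / P = 32.04 / 44.9 = 0.71.

C ≈ 0.71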